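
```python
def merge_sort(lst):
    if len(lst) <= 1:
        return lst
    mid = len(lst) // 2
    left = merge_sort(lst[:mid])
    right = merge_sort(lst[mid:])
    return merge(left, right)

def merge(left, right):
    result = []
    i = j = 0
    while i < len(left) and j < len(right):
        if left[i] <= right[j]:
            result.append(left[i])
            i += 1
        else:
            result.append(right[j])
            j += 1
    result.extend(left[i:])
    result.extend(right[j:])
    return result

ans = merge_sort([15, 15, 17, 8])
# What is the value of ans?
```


merge_sort([15, 15, 17, 8])
Split into [15, 15] and [17, 8]
Left sorted: [15, 15]
Right sorted: [8, 17]
Merge [15, 15] and [8, 17]
= [8, 15, 15, 17]


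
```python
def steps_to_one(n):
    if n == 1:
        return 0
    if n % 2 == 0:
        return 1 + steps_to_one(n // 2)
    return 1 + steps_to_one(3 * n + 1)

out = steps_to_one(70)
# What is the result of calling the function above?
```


steps_to_one(70)
70 is even -> steps_to_one(35)
35 is odd -> 3*35+1 = 106 -> steps_to_one(106)
106 is even -> steps_to_one(53)
53 is odd -> 3*53+1 = 160 -> steps_to_one(160)
160 is even -> steps_to_one(80)
80 is even -> steps_to_one(40)
40 is even -> steps_to_one(20)
20 is even -> steps_to_one(10)
10 is even -> steps_to_one(5)
5 is odd -> 3*5+1 = 16 -> steps_to_one(16)
16 is even -> steps_to_one(8)
8 is even -> steps_to_one(4)
4 is even -> steps_to_one(2)
2 is even -> steps_to_one(1)
Reached 1 after 14 steps
= 14


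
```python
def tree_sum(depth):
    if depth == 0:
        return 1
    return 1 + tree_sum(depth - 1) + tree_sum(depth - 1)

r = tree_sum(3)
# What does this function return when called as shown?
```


tree_sum(3)
= 1 + tree_sum(2) + tree_sum(2)
= 1 + 2 * tree_sum(2)
tree_sum(k) = 2^(k+1) - 1
tree_sum(0) = 1
tree_sum(1) = 3
tree_sum(2) = 7
tree_sum(3) = 15
tree_sum(3) = 2^4 - 1 = 15


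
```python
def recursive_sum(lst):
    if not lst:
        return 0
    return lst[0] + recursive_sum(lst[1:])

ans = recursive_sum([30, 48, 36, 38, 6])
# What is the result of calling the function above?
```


recursive_sum([30, 48, 36, 38, 6])
= 30 + recursive_sum([48, 36, 38, 6])
= 30 + 48 + recursive_sum([36, 38, 6])
= 30 + 48 + 36 + recursive_sum([38, 6])
= 30 + 48 + 36 + 38 + recursive_sum([6])
= 30 + 48 + 36 + 38 + 6 + recursive_sum([])
= 30 + 48 + 36 + 38 + 6 + 0
= 158


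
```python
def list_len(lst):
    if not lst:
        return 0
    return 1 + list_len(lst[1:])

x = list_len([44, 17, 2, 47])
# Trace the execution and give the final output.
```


list_len([44, 17, 2, 47])
= 1 + list_len([17, 2, 47])
= 1 + 1 + list_len([2, 47])
= 1 + 1 + 1 + list_len([47])
= 1 + 1 + 1 + 1 + list_len([])
= 1 + 1 + 1 + 1 + 0
= 4


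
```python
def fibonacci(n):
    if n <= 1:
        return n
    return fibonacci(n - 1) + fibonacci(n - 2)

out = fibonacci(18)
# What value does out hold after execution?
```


fibonacci(18)
= fibonacci(17) + fibonacci(16)
= (fibonacci(16) + fibonacci(15)) + fibonacci(16)
Computing bottom-up: fibonacci(0)=0, fibonacci(1)=1, fibonacci(2)=1, fibonacci(3)=2, fibonacci(4)=3, fibonacci(5)=5, fibonacci(6)=8, fibonacci(7)=13, fibonacci(8)=21, fibonacci(9)=34, fibonacci(10)=55, fibonacci(11)=89, fibonacci(12)=144, fibonacci(13)=233, fibonacci(14)=377, fibonacci(15)=610, fibonacci(16)=987, fibonacci(17)=1597, fibonacci(18)=2584
= 2584


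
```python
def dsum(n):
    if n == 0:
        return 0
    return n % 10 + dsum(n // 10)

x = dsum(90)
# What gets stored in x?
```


dsum(90)
= 0 + dsum(9)
= 0 + 9 + dsum(0)
= 0 + 9 + 0
= 9


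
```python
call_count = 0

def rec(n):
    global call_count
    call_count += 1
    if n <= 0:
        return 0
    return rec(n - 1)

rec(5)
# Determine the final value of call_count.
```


rec(5) calls rec(4) calls ... calls rec(0)
Total calls: 5 + 1 (for base case) = 6


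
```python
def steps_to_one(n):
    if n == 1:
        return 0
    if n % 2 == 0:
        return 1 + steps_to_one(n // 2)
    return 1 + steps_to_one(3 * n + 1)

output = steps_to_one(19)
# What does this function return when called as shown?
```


steps_to_one(19)
19 is odd -> 3*19+1 = 58 -> steps_to_one(58)
58 is even -> steps_to_one(29)
29 is odd -> 3*29+1 = 88 -> steps_to_one(88)
88 is even -> steps_to_one(44)
44 is even -> steps_to_one(22)
22 is even -> steps_to_one(11)
11 is odd -> 3*11+1 = 34 -> steps_to_one(34)
34 is even -> steps_to_one(17)
17 is odd -> 3*17+1 = 52 -> steps_to_one(52)
52 is even -> steps_to_one(26)
26 is even -> steps_to_one(13)
13 is odd -> 3*13+1 = 40 -> steps_to_one(40)
40 is even -> steps_to_one(20)
20 is even -> steps_to_one(10)
10 is even -> steps_to_one(5)
5 is odd -> 3*5+1 = 16 -> steps_to_one(16)
16 is even -> steps_to_one(8)
8 is even -> steps_to_one(4)
4 is even -> steps_to_one(2)
2 is even -> steps_to_one(1)
Reached 1 after 20 steps
= 20


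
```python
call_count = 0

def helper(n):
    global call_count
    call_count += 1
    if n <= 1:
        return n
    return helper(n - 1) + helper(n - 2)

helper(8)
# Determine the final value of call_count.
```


helper(8) calls helper(7) and helper(6); each non-base call branches into two more.
Let C(k) = total number of calls made by helper(k), including the call to helper(k) itself.
Base cases: C(0) = 1, C(1) = 1
Recurrence: C(k) = 1 + C(k-1) + C(k-2)
  C(2) = 1 + C(1) + C(0) = 1 + 1 + 1 = 3
  C(3) = 1 + C(2) + C(1) = 1 + 3 + 1 = 5
  C(4) = 1 + C(3) + C(2) = 1 + 5 + 3 = 9
  C(5) = 1 + C(4) + C(3) = 1 + 9 + 5 = 15
  C(6) = 1 + C(5) + C(4) = 1 + 15 + 9 = 25
  C(7) = 1 + C(6) + C(5) = 1 + 25 + 15 = 41
  C(8) = 1 + C(7) + C(6) = 1 + 41 + 25 = 67
Total calls = C(8) = 67


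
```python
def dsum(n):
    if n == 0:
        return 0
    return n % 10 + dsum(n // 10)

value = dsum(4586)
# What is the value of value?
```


dsum(4586)
= 6 + dsum(458)
= 6 + 8 + dsum(45)
= 6 + 8 + 5 + dsum(4)
= 6 + 8 + 5 + 4 + dsum(0)
= 6 + 8 + 5 + 4 + 0
= 23


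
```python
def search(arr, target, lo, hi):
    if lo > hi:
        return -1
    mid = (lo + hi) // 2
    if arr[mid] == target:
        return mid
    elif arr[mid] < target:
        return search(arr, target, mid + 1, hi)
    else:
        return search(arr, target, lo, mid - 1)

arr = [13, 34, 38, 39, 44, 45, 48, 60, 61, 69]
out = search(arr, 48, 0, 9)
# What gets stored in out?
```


search(arr, 48, 0, 9)
lo=0, hi=9, mid=4, arr[mid]=44
44 < 48, search right half
lo=5, hi=9, mid=7, arr[mid]=60
60 > 48, search left half
lo=5, hi=6, mid=5, arr[mid]=45
45 < 48, search right half
lo=6, hi=6, mid=6, arr[mid]=48
arr[6] == 48, found at index 6
= 6


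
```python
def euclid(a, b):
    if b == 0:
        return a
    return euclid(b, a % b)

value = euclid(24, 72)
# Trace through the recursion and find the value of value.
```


euclid(24, 72)
= euclid(72, 24 % 72) = euclid(72, 24)
= euclid(24, 72 % 24) = euclid(24, 0)
b == 0, return a = 24


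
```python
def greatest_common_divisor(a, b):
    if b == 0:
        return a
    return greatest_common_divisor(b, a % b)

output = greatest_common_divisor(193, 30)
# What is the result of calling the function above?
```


greatest_common_divisor(193, 30)
= greatest_common_divisor(30, 193 % 30) = greatest_common_divisor(30, 13)
= greatest_common_divisor(13, 30 % 13) = greatest_common_divisor(13, 4)
= greatest_common_divisor(4, 13 % 4) = greatest_common_divisor(4, 1)
= greatest_common_divisor(1, 4 % 1) = greatest_common_divisor(1, 0)
b == 0, return a = 1


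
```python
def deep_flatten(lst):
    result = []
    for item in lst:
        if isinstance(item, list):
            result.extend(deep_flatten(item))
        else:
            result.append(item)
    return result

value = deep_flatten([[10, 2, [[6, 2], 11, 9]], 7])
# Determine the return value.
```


deep_flatten([[10, 2, [[6, 2], 11, 9]], 7])
Processing each element:
  [10, 2, [[6, 2], 11, 9]] is a list -> deep_flatten recursively -> [10, 2, 6, 2, 11, 9]
  7 is not a list -> append 7
= [10, 2, 6, 2, 11, 9, 7]


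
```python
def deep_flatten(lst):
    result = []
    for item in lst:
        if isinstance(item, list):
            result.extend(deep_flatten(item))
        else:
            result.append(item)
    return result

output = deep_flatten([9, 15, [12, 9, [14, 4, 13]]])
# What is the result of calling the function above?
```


deep_flatten([9, 15, [12, 9, [14, 4, 13]]])
Processing each element:
  9 is not a list -> append 9
  15 is not a list -> append 15
  [12, 9, [14, 4, 13]] is a list -> deep_flatten recursively -> [12, 9, 14, 4, 13]
= [9, 15, 12, 9, 14, 4, 13]


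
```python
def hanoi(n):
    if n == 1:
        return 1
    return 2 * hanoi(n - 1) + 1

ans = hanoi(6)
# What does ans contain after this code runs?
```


hanoi(6)
= 2 * hanoi(5) + 1
= 2 * (2 * hanoi(4) + 1) + 1
= 2 * (2 * (2 * hanoi(3) + 1) + 1) + 1
= 2 * (2 * (2 * (2 * hanoi(2) + 1) + 1) + 1) + 1
= 2 * (2 * (2 * (2 * (2 * hanoi(1) + 1) + 1) + 1) + 1) + 1
Now compute bottom-up:
hanoi(1) = 1
hanoi(2) = 2 * 1 + 1 = 3
hanoi(3) = 2 * 3 + 1 = 7
hanoi(4) = 2 * 7 + 1 = 15
hanoi(5) = 2 * 15 + 1 = 31
hanoi(6) = 2 * 31 + 1 = 63
= 63


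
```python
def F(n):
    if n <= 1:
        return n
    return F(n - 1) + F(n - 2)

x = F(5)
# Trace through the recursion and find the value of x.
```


F(5)
= F(4) + F(3)
= (F(3) + F(2)) + F(3)
Computing bottom-up: F(0)=0, F(1)=1, F(2)=1, F(3)=2, F(4)=3, F(5)=5
= 5


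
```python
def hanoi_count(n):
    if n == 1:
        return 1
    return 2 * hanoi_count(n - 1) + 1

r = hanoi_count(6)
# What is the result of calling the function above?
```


hanoi_count(6)
= 2 * hanoi_count(5) + 1
= 2 * (2 * hanoi_count(4) + 1) + 1
= 2 * (2 * (2 * hanoi_count(3) + 1) + 1) + 1
= 2 * (2 * (2 * (2 * hanoi_count(2) + 1) + 1) + 1) + 1
= 2 * (2 * (2 * (2 * (2 * hanoi_count(1) + 1) + 1) + 1) + 1) + 1
Now compute bottom-up:
hanoi_count(1) = 1
hanoi_count(2) = 2 * 1 + 1 = 3
hanoi_count(3) = 2 * 3 + 1 = 7
hanoi_count(4) = 2 * 7 + 1 = 15
hanoi_count(5) = 2 * 15 + 1 = 31
hanoi_count(6) = 2 * 31 + 1 = 63
= 63


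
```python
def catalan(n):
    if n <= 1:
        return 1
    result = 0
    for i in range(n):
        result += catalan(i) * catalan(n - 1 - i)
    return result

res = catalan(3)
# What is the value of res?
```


catalan(3)
= sum of catalan(i) * catalan(3-1-i) for i in 0..2
First compute sub-values bottom-up:
  catalan(0) = 1, catalan(1) = 1
  catalan(2) = 1*1 + 1*1 = 2
Now catalan(3):
  catalan(0)*catalan(2) = 1*2 = 2
  catalan(1)*catalan(1) = 1*1 = 1
  catalan(2)*catalan(0) = 2*1 = 2
= 2 + 1 + 2
= 5


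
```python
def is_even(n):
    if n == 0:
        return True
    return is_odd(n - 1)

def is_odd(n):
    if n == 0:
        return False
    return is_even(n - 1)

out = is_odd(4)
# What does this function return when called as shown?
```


is_odd(4)
= is_even(3)
= is_odd(2)
= is_even(1)
= is_odd(0)
n == 0: return False
= False


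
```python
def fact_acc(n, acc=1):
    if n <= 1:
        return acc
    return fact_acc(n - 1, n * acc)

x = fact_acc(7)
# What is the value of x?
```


fact_acc(7, 1)
= fact_acc(6, 7 * 1) = fact_acc(6, 7)
= fact_acc(5, 6 * 7) = fact_acc(5, 42)
= fact_acc(4, 5 * 42) = fact_acc(4, 210)
= fact_acc(3, 4 * 210) = fact_acc(3, 840)
= fact_acc(2, 3 * 840) = fact_acc(2, 2520)
= fact_acc(1, 2 * 2520) = fact_acc(1, 5040)
n <= 1, return acc = 5040


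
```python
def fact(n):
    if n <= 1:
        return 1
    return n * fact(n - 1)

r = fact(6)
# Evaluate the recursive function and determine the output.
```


fact(6)
= 6 * fact(5)
= 6 * 5 * fact(4)
= 6 * 5 * 4 * fact(3)
= 6 * 5 * 4 * 3 * fact(2)
= 6 * 5 * 4 * 3 * 2 * fact(1)
= 6 * 5 * 4 * 3 * 2 * 1
= 720


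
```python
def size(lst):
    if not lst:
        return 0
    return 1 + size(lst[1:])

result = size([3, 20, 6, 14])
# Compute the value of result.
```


size([3, 20, 6, 14])
= 1 + size([20, 6, 14])
= 1 + 1 + size([6, 14])
= 1 + 1 + 1 + size([14])
= 1 + 1 + 1 + 1 + size([])
= 1 + 1 + 1 + 1 + 0
= 4


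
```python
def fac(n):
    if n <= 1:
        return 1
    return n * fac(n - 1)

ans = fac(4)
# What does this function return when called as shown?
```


fac(4)
= 4 * fac(3)
= 4 * 3 * fac(2)
= 4 * 3 * 2 * fac(1)
= 4 * 3 * 2 * 1
= 24


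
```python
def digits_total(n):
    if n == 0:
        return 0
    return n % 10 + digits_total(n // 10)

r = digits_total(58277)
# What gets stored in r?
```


digits_total(58277)
= 7 + digits_total(5827)
= 7 + 7 + digits_total(582)
= 7 + 7 + 2 + digits_total(58)
= 7 + 7 + 2 + 8 + digits_total(5)
= 7 + 7 + 2 + 8 + 5 + digits_total(0)
= 7 + 7 + 2 + 8 + 5 + 0
= 29


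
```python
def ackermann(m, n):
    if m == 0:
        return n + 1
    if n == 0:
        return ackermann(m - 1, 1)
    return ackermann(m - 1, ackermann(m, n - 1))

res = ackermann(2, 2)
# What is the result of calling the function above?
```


ackermann(2, 2)
= ackermann(1, ackermann(2, 1))
First compute ackermann(2, 1) = 5
= ackermann(1, 5)
= 7


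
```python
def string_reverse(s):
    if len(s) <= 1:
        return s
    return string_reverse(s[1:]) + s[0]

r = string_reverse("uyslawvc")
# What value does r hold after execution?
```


string_reverse("uyslawvc")
= string_reverse("yslawvc") + "u"
= string_reverse("slawvc") + "y" + "u"
= string_reverse("lawvc") + "s" + "y" + "u"
= string_reverse("awvc") + "l" + "s" + "y" + "u"
= string_reverse("wvc") + "a" + "l" + "s" + "y" + "u"
= string_reverse("vc") + "w" + "a" + "l" + "s" + "y" + "u"
= string_reverse("c") + "v" + "w" + "a" + "l" + "s" + "y" + "u"
= "c" + "v" + "w" + "a" + "l" + "s" + "y" + "u"
= "cvwalsyu"


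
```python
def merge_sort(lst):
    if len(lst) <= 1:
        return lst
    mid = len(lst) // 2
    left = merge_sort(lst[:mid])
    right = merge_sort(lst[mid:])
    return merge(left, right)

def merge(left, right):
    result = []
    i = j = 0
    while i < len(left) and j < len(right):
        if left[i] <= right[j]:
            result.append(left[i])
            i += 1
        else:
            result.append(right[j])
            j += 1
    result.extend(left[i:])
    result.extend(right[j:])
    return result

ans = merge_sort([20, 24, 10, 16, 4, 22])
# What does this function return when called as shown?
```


merge_sort([20, 24, 10, 16, 4, 22])
Split into [20, 24, 10] and [16, 4, 22]
Left sorted: [10, 20, 24]
Right sorted: [4, 16, 22]
Merge [10, 20, 24] and [4, 16, 22]
= [4, 10, 16, 20, 22, 24]


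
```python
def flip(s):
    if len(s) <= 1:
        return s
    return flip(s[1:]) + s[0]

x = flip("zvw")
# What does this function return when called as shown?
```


flip("zvw")
= flip("vw") + "z"
= flip("w") + "v" + "z"
= "w" + "v" + "z"
= "wvz"


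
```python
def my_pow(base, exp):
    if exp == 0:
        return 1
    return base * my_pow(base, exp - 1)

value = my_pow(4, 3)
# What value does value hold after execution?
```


my_pow(4, 3)
= 4 * my_pow(4, 2)
= 4 * 4 * my_pow(4, 1)
= 4 * 4 * 4 * my_pow(4, 0)
= 4 * 4 * 4 * 1
= 64


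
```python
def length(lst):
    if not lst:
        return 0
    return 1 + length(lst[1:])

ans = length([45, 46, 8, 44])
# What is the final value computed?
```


length([45, 46, 8, 44])
= 1 + length([46, 8, 44])
= 1 + 1 + length([8, 44])
= 1 + 1 + 1 + length([44])
= 1 + 1 + 1 + 1 + length([])
= 1 + 1 + 1 + 1 + 0
= 4


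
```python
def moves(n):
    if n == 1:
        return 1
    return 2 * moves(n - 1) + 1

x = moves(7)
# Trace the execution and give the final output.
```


moves(7)
= 2 * moves(6) + 1
= 2 * (2 * moves(5) + 1) + 1
= 2 * (2 * (2 * moves(4) + 1) + 1) + 1
= 2 * (2 * (2 * (2 * moves(3) + 1) + 1) + 1) + 1
= 2 * (2 * (2 * (2 * (2 * moves(2) + 1) + 1) + 1) + 1) + 1
= 2 * (2 * (2 * (2 * (2 * (2 * moves(1) + 1) + 1) + 1) + 1) + 1) + 1
Now compute bottom-up:
moves(1) = 1
moves(2) = 2 * 1 + 1 = 3
moves(3) = 2 * 3 + 1 = 7
moves(4) = 2 * 7 + 1 = 15
moves(5) = 2 * 15 + 1 = 31
moves(6) = 2 * 31 + 1 = 63
moves(7) = 2 * 63 + 1 = 127
= 127


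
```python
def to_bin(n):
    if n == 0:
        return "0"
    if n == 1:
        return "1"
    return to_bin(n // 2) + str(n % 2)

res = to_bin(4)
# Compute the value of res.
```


to_bin(4)
= to_bin(2) + "0"
= to_bin(1) + "0" + "0"
= "1" + "0" + "0"
= "100"


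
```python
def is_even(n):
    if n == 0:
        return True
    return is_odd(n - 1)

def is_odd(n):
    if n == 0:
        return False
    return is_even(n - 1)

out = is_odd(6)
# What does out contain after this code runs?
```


is_odd(6)
= is_even(5)
= is_odd(4)
= is_even(3)
= is_odd(2)
= is_even(1)
= is_odd(0)
n == 0: return False
= False


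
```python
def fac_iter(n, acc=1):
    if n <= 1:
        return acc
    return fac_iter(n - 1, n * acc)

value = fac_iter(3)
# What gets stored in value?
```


fac_iter(3, 1)
= fac_iter(2, 3 * 1) = fac_iter(2, 3)
= fac_iter(1, 2 * 3) = fac_iter(1, 6)
n <= 1, return acc = 6


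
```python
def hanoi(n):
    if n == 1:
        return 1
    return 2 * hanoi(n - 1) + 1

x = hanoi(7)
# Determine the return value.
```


hanoi(7)
= 2 * hanoi(6) + 1
= 2 * (2 * hanoi(5) + 1) + 1
= 2 * (2 * (2 * hanoi(4) + 1) + 1) + 1
= 2 * (2 * (2 * (2 * hanoi(3) + 1) + 1) + 1) + 1
= 2 * (2 * (2 * (2 * (2 * hanoi(2) + 1) + 1) + 1) + 1) + 1
= 2 * (2 * (2 * (2 * (2 * (2 * hanoi(1) + 1) + 1) + 1) + 1) + 1) + 1
Now compute bottom-up:
hanoi(1) = 1
hanoi(2) = 2 * 1 + 1 = 3
hanoi(3) = 2 * 3 + 1 = 7
hanoi(4) = 2 * 7 + 1 = 15
hanoi(5) = 2 * 15 + 1 = 31
hanoi(6) = 2 * 31 + 1 = 63
hanoi(7) = 2 * 63 + 1 = 127
= 127


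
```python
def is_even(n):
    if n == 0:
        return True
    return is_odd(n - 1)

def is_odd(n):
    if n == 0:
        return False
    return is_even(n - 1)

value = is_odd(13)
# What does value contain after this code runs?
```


is_odd(13)
= is_even(12)
= is_odd(11)
= is_even(10)
= is_odd(9)
= is_even(8)
= is_odd(7)
= is_even(6)
= is_odd(5)
= is_even(4)
= is_odd(3)
= is_even(2)
= is_odd(1)
= is_even(0)
n == 0: return True
= True


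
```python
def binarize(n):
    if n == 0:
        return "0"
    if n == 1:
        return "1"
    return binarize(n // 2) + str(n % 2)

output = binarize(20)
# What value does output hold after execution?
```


binarize(20)
= binarize(10) + "0"
= binarize(5) + "0" + "0"
= binarize(2) + "1" + "0" + "0"
= binarize(1) + "0" + "1" + "0" + "0"
= "1" + "0" + "1" + "0" + "0"
= "10100"


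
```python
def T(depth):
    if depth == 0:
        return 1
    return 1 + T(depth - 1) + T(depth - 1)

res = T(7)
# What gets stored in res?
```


T(7)
= 1 + T(6) + T(6)
= 1 + 2 * T(6)
T(k) = 2^(k+1) - 1
T(0) = 1
T(1) = 3
T(2) = 7
T(3) = 15
T(4) = 31
T(7) = 2^8 - 1 = 255


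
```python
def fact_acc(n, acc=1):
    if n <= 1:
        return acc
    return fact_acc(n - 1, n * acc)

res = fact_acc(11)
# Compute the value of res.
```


fact_acc(11, 1)
= fact_acc(10, 11 * 1) = fact_acc(10, 11)
= fact_acc(9, 10 * 11) = fact_acc(9, 110)
= fact_acc(8, 9 * 110) = fact_acc(8, 990)
= fact_acc(7, 8 * 990) = fact_acc(7, 7920)
= fact_acc(6, 7 * 7920) = fact_acc(6, 55440)
= fact_acc(5, 6 * 55440) = fact_acc(5, 332640)
= fact_acc(4, 5 * 332640) = fact_acc(4, 1663200)
= fact_acc(3, 4 * 1663200) = fact_acc(3, 6652800)
= fact_acc(2, 3 * 6652800) = fact_acc(2, 19958400)
= fact_acc(1, 2 * 19958400) = fact_acc(1, 39916800)
n <= 1, return acc = 39916800


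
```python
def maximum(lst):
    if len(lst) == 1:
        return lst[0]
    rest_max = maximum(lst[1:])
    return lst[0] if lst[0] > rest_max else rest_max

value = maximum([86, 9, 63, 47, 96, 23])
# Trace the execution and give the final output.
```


maximum([86, 9, 63, 47, 96, 23])
= compare 86 with maximum([9, 63, 47, 96, 23])
= compare 9 with maximum([63, 47, 96, 23])
= compare 63 with maximum([47, 96, 23])
= compare 47 with maximum([96, 23])
= compare 96 with maximum([23])
Base: maximum([23]) = 23
compare 96 with 23: max = 96
compare 47 with 96: max = 96
compare 63 with 96: max = 96
compare 9 with 96: max = 96
compare 86 with 96: max = 96
= 96


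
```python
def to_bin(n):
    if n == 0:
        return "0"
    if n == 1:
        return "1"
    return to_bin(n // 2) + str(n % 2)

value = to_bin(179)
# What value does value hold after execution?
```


to_bin(179)
= to_bin(89) + "1"
= to_bin(44) + "1" + "1"
= to_bin(22) + "0" + "1" + "1"
= to_bin(11) + "0" + "0" + "1" + "1"
= to_bin(5) + "1" + "0" + "0" + "1" + "1"
= to_bin(2) + "1" + "1" + "0" + "0" + "1" + "1"
= to_bin(1) + "0" + "1" + "1" + "0" + "0" + "1" + "1"
= "1" + "0" + "1" + "1" + "0" + "0" + "1" + "1"
= "10110011"


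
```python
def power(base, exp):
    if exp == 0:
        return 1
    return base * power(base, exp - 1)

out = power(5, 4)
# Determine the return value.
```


power(5, 4)
= 5 * power(5, 3)
= 5 * 5 * power(5, 2)
= 5 * 5 * 5 * power(5, 1)
= 5 * 5 * 5 * 5 * power(5, 0)
= 5 * 5 * 5 * 5 * 1
= 625


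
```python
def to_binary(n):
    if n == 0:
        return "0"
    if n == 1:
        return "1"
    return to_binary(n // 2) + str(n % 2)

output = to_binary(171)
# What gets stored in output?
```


to_binary(171)
= to_binary(85) + "1"
= to_binary(42) + "1" + "1"
= to_binary(21) + "0" + "1" + "1"
= to_binary(10) + "1" + "0" + "1" + "1"
= to_binary(5) + "0" + "1" + "0" + "1" + "1"
= to_binary(2) + "1" + "0" + "1" + "0" + "1" + "1"
= to_binary(1) + "0" + "1" + "0" + "1" + "0" + "1" + "1"
= "1" + "0" + "1" + "0" + "1" + "0" + "1" + "1"
= "10101011"


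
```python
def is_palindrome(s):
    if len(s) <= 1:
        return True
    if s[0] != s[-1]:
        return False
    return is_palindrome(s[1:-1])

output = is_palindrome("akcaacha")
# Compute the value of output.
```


is_palindrome("akcaacha")
"akcaacha": s[0]='a' == s[-1]='a' -> is_palindrome("kcaach")
"kcaach": s[0]='k' != s[-1]='h' -> False
= False


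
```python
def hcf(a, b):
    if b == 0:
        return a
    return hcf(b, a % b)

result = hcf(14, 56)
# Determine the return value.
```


hcf(14, 56)
= hcf(56, 14 % 56) = hcf(56, 14)
= hcf(14, 56 % 14) = hcf(14, 0)
b == 0, return a = 14


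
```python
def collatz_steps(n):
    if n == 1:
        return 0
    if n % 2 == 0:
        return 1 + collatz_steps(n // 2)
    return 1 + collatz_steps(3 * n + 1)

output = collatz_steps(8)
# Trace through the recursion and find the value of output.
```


collatz_steps(8)
8 is even -> collatz_steps(4)
4 is even -> collatz_steps(2)
2 is even -> collatz_steps(1)
Reached 1 after 3 steps
= 3


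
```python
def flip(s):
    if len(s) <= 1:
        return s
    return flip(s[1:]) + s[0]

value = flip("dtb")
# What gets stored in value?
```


flip("dtb")
= flip("tb") + "d"
= flip("b") + "t" + "d"
= "b" + "t" + "d"
= "btd"


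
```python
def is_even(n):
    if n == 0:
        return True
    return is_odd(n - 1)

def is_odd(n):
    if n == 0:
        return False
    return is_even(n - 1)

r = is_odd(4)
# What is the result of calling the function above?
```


is_odd(4)
= is_even(3)
= is_odd(2)
= is_even(1)
= is_odd(0)
n == 0: return False
= False


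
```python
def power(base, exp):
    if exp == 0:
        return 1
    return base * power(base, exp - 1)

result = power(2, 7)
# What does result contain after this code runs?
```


power(2, 7)
= 2 * power(2, 6)
= 2 * 2 * power(2, 5)
= 2 * 2 * 2 * power(2, 4)
= 2 * 2 * 2 * 2 * power(2, 3)
= 2 * 2 * 2 * 2 * 2 * power(2, 2)
= 2 * 2 * 2 * 2 * 2 * 2 * power(2, 1)
= 2 * 2 * 2 * 2 * 2 * 2 * 2 * power(2, 0)
= 2 * 2 * 2 * 2 * 2 * 2 * 2 * 1
= 128


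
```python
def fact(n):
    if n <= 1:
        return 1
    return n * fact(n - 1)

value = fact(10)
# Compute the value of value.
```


fact(10)
= 10 * fact(9)
= 10 * 9 * fact(8)
= 10 * 9 * 8 * fact(7)
= 10 * 9 * 8 * 7 * fact(6)
= 10 * 9 * 8 * 7 * 6 * fact(5)
= 10 * 9 * 8 * 7 * 6 * 5 * fact(4)
= 10 * 9 * 8 * 7 * 6 * 5 * 4 * fact(3)
= 10 * 9 * 8 * 7 * 6 * 5 * 4 * 3 * fact(2)
= 10 * 9 * 8 * 7 * 6 * 5 * 4 * 3 * 2 * fact(1)
= 10 * 9 * 8 * 7 * 6 * 5 * 4 * 3 * 2 * 1
= 3628800


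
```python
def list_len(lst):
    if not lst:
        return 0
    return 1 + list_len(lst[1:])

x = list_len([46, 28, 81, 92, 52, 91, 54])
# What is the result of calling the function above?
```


list_len([46, 28, 81, 92, 52, 91, 54])
= 1 + list_len([28, 81, 92, 52, 91, 54])
= 1 + 1 + list_len([81, 92, 52, 91, 54])
= 1 + 1 + 1 + list_len([92, 52, 91, 54])
= 1 + 1 + 1 + 1 + list_len([52, 91, 54])
= 1 + 1 + 1 + 1 + 1 + list_len([91, 54])
= 1 + 1 + 1 + 1 + 1 + 1 + list_len([54])
= 1 + 1 + 1 + 1 + 1 + 1 + 1 + list_len([])
= 1 + 1 + 1 + 1 + 1 + 1 + 1 + 0
= 7


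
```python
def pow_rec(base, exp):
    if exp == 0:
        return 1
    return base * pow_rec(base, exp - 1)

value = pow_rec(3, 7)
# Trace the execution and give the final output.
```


pow_rec(3, 7)
= 3 * pow_rec(3, 6)
= 3 * 3 * pow_rec(3, 5)
= 3 * 3 * 3 * pow_rec(3, 4)
= 3 * 3 * 3 * 3 * pow_rec(3, 3)
= 3 * 3 * 3 * 3 * 3 * pow_rec(3, 2)
= 3 * 3 * 3 * 3 * 3 * 3 * pow_rec(3, 1)
= 3 * 3 * 3 * 3 * 3 * 3 * 3 * pow_rec(3, 0)
= 3 * 3 * 3 * 3 * 3 * 3 * 3 * 1
= 2187


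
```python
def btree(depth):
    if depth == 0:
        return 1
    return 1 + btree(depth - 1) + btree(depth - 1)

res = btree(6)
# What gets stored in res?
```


btree(6)
= 1 + btree(5) + btree(5)
= 1 + 2 * btree(5)
btree(k) = 2^(k+1) - 1
btree(0) = 1
btree(1) = 3
btree(2) = 7
btree(3) = 15
btree(4) = 31
btree(6) = 2^7 - 1 = 127


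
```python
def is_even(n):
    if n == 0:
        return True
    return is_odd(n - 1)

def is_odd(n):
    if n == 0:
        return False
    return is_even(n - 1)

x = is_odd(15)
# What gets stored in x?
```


is_odd(15)
= is_even(14)
= is_odd(13)
= is_even(12)
= is_odd(11)
= is_even(10)
= is_odd(9)
= is_even(8)
= is_odd(7)
= is_even(6)
= is_odd(5)
= is_even(4)
= is_odd(3)
= is_even(2)
= is_odd(1)
= is_even(0)
n == 0: return True
= True


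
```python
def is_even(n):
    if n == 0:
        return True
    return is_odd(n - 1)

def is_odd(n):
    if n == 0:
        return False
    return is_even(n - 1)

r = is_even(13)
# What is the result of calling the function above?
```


is_even(13)
= is_odd(12)
= is_even(11)
= is_odd(10)
= is_even(9)
= is_odd(8)
= is_even(7)
= is_odd(6)
= is_even(5)
= is_odd(4)
= is_even(3)
= is_odd(2)
= is_even(1)
= is_odd(0)
n == 0: return False
= False


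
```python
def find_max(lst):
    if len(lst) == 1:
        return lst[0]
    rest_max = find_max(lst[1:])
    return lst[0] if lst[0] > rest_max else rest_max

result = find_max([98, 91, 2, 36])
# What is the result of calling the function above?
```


find_max([98, 91, 2, 36])
= compare 98 with find_max([91, 2, 36])
= compare 91 with find_max([2, 36])
= compare 2 with find_max([36])
Base: find_max([36]) = 36
compare 2 with 36: max = 36
compare 91 with 36: max = 91
compare 98 with 91: max = 98
= 98


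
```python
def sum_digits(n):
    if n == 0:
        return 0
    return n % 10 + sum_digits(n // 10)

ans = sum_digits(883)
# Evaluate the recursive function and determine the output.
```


sum_digits(883)
= 3 + sum_digits(88)
= 3 + 8 + sum_digits(8)
= 3 + 8 + 8 + sum_digits(0)
= 3 + 8 + 8 + 0
= 19


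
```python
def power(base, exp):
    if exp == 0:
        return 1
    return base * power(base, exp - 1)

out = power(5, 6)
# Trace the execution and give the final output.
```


power(5, 6)
= 5 * power(5, 5)
= 5 * 5 * power(5, 4)
= 5 * 5 * 5 * power(5, 3)
= 5 * 5 * 5 * 5 * power(5, 2)
= 5 * 5 * 5 * 5 * 5 * power(5, 1)
= 5 * 5 * 5 * 5 * 5 * 5 * power(5, 0)
= 5 * 5 * 5 * 5 * 5 * 5 * 1
= 15625


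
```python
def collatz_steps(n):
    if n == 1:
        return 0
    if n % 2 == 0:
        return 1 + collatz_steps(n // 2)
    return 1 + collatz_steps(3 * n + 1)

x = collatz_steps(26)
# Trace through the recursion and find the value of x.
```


collatz_steps(26)
26 is even -> collatz_steps(13)
13 is odd -> 3*13+1 = 40 -> collatz_steps(40)
40 is even -> collatz_steps(20)
20 is even -> collatz_steps(10)
10 is even -> collatz_steps(5)
5 is odd -> 3*5+1 = 16 -> collatz_steps(16)
16 is even -> collatz_steps(8)
8 is even -> collatz_steps(4)
4 is even -> collatz_steps(2)
2 is even -> collatz_steps(1)
Reached 1 after 10 steps
= 10


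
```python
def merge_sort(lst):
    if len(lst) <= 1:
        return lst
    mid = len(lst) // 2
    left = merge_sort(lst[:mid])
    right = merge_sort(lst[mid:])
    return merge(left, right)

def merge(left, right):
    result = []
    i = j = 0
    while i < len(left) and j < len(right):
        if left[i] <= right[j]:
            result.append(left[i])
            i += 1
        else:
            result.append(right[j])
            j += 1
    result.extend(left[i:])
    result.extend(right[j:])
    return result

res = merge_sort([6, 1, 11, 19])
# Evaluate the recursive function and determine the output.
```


merge_sort([6, 1, 11, 19])
Split into [6, 1] and [11, 19]
Left sorted: [1, 6]
Right sorted: [11, 19]
Merge [1, 6] and [11, 19]
= [1, 6, 11, 19]


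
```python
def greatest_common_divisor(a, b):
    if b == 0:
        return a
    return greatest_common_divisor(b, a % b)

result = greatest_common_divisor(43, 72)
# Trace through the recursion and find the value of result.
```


greatest_common_divisor(43, 72)
= greatest_common_divisor(72, 43 % 72) = greatest_common_divisor(72, 43)
= greatest_common_divisor(43, 72 % 43) = greatest_common_divisor(43, 29)
= greatest_common_divisor(29, 43 % 29) = greatest_common_divisor(29, 14)
= greatest_common_divisor(14, 29 % 14) = greatest_common_divisor(14, 1)
= greatest_common_divisor(1, 14 % 1) = greatest_common_divisor(1, 0)
b == 0, return a = 1


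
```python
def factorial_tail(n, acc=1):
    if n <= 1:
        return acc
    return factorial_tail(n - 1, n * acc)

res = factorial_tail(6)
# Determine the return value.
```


factorial_tail(6, 1)
= factorial_tail(5, 6 * 1) = factorial_tail(5, 6)
= factorial_tail(4, 5 * 6) = factorial_tail(4, 30)
= factorial_tail(3, 4 * 30) = factorial_tail(3, 120)
= factorial_tail(2, 3 * 120) = factorial_tail(2, 360)
= factorial_tail(1, 2 * 360) = factorial_tail(1, 720)
n <= 1, return acc = 720


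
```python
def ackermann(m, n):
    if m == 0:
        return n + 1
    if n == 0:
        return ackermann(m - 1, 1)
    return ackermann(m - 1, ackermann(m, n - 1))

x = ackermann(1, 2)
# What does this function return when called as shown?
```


ackermann(1, 2)
= ackermann(0, ackermann(1, 1))
First compute ackermann(1, 1) = 3
= ackermann(0, 3)
= 4


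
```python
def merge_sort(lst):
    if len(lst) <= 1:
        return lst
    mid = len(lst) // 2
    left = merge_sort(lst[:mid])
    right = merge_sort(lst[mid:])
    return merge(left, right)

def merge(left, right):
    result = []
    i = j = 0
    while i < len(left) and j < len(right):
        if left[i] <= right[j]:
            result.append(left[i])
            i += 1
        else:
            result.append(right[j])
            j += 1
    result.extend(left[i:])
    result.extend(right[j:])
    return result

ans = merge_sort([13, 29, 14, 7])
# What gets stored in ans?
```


merge_sort([13, 29, 14, 7])
Split into [13, 29] and [14, 7]
Left sorted: [13, 29]
Right sorted: [7, 14]
Merge [13, 29] and [7, 14]
= [7, 13, 14, 29]


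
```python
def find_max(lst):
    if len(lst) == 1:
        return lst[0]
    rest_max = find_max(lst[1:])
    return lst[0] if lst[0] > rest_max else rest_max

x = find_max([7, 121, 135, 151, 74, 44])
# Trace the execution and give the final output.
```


find_max([7, 121, 135, 151, 74, 44])
= compare 7 with find_max([121, 135, 151, 74, 44])
= compare 121 with find_max([135, 151, 74, 44])
= compare 135 with find_max([151, 74, 44])
= compare 151 with find_max([74, 44])
= compare 74 with find_max([44])
Base: find_max([44]) = 44
compare 74 with 44: max = 74
compare 151 with 74: max = 151
compare 135 with 151: max = 151
compare 121 with 151: max = 151
compare 7 with 151: max = 151
= 151


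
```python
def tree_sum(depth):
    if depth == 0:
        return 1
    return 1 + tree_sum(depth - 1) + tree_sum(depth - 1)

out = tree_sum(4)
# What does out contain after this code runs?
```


tree_sum(4)
= 1 + tree_sum(3) + tree_sum(3)
= 1 + 2 * tree_sum(3)
tree_sum(k) = 2^(k+1) - 1
tree_sum(0) = 1
tree_sum(1) = 3
tree_sum(2) = 7
tree_sum(3) = 15
tree_sum(4) = 31
tree_sum(4) = 2^5 - 1 = 31


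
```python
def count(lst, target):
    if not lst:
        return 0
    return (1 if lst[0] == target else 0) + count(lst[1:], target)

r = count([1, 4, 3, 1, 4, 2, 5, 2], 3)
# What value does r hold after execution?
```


count([1, 4, 3, 1, 4, 2, 5, 2], 3)
lst[0]=1 != 3: 0 + count([4, 3, 1, 4, 2, 5, 2], 3)
lst[0]=4 != 3: 0 + count([3, 1, 4, 2, 5, 2], 3)
lst[0]=3 == 3: 1 + count([1, 4, 2, 5, 2], 3)
lst[0]=1 != 3: 0 + count([4, 2, 5, 2], 3)
lst[0]=4 != 3: 0 + count([2, 5, 2], 3)
lst[0]=2 != 3: 0 + count([5, 2], 3)
lst[0]=5 != 3: 0 + count([2], 3)
lst[0]=2 != 3: 0 + count([], 3)
= 1


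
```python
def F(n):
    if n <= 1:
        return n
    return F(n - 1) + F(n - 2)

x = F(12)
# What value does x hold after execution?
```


F(12)
= F(11) + F(10)
= (F(10) + F(9)) + F(10)
Computing bottom-up: F(0)=0, F(1)=1, F(2)=1, F(3)=2, F(4)=3, F(5)=5, F(6)=8, F(7)=13, F(8)=21, F(9)=34, F(10)=55, F(11)=89, F(12)=144
= 144


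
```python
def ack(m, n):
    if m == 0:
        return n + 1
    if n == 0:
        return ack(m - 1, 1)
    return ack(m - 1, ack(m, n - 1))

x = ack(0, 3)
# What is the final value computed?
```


ack(0, 3)
m == 0: return 3 + 1 = 4
= 4


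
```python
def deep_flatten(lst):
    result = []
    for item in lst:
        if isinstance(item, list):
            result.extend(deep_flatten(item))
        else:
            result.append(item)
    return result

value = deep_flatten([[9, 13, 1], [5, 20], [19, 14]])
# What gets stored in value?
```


deep_flatten([[9, 13, 1], [5, 20], [19, 14]])
Processing each element:
  [9, 13, 1] is a list -> deep_flatten recursively -> [9, 13, 1]
  [5, 20] is a list -> deep_flatten recursively -> [5, 20]
  [19, 14] is a list -> deep_flatten recursively -> [19, 14]
= [9, 13, 1, 5, 20, 19, 14]


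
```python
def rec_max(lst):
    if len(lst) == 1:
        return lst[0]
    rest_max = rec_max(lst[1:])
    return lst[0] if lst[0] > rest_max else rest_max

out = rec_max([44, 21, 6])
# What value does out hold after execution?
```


rec_max([44, 21, 6])
= compare 44 with rec_max([21, 6])
= compare 21 with rec_max([6])
Base: rec_max([6]) = 6
compare 21 with 6: max = 21
compare 44 with 21: max = 44
= 44


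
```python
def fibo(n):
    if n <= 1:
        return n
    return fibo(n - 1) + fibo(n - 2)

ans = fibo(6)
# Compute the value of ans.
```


fibo(6)
= fibo(5) + fibo(4)
= (fibo(4) + fibo(3)) + fibo(4)
Computing bottom-up: fibo(0)=0, fibo(1)=1, fibo(2)=1, fibo(3)=2, fibo(4)=3, fibo(5)=5, fibo(6)=8
= 8


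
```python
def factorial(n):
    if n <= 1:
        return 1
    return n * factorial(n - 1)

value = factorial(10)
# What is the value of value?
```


factorial(10)
= 10 * factorial(9)
= 10 * 9 * factorial(8)
= 10 * 9 * 8 * factorial(7)
= 10 * 9 * 8 * 7 * factorial(6)
= 10 * 9 * 8 * 7 * 6 * factorial(5)
= 10 * 9 * 8 * 7 * 6 * 5 * factorial(4)
= 10 * 9 * 8 * 7 * 6 * 5 * 4 * factorial(3)
= 10 * 9 * 8 * 7 * 6 * 5 * 4 * 3 * factorial(2)
= 10 * 9 * 8 * 7 * 6 * 5 * 4 * 3 * 2 * factorial(1)
= 10 * 9 * 8 * 7 * 6 * 5 * 4 * 3 * 2 * 1
= 3628800


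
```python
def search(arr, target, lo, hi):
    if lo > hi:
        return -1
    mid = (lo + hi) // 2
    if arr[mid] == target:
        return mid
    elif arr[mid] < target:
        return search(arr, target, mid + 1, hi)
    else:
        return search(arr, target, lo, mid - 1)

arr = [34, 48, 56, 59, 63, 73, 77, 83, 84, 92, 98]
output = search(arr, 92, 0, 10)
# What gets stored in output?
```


search(arr, 92, 0, 10)
lo=0, hi=10, mid=5, arr[mid]=73
73 < 92, search right half
lo=6, hi=10, mid=8, arr[mid]=84
84 < 92, search right half
lo=9, hi=10, mid=9, arr[mid]=92
arr[9] == 92, found at index 9
= 9


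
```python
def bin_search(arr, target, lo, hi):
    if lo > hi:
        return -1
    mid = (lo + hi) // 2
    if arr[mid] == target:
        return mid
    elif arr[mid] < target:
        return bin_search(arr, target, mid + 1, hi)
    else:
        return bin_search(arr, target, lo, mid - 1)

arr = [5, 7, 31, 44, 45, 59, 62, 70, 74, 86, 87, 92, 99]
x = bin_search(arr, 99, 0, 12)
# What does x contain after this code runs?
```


bin_search(arr, 99, 0, 12)
lo=0, hi=12, mid=6, arr[mid]=62
62 < 99, search right half
lo=7, hi=12, mid=9, arr[mid]=86
86 < 99, search right half
lo=10, hi=12, mid=11, arr[mid]=92
92 < 99, search right half
lo=12, hi=12, mid=12, arr[mid]=99
arr[12] == 99, found at index 12
= 12


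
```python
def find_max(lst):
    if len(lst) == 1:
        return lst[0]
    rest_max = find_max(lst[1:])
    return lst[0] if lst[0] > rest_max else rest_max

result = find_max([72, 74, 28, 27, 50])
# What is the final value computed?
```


find_max([72, 74, 28, 27, 50])
= compare 72 with find_max([74, 28, 27, 50])
= compare 74 with find_max([28, 27, 50])
= compare 28 with find_max([27, 50])
= compare 27 with find_max([50])
Base: find_max([50]) = 50
compare 27 with 50: max = 50
compare 28 with 50: max = 50
compare 74 with 50: max = 74
compare 72 with 74: max = 74
= 74


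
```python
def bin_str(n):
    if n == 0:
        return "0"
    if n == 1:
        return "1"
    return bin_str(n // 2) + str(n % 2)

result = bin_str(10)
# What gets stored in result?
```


bin_str(10)
= bin_str(5) + "0"
= bin_str(2) + "1" + "0"
= bin_str(1) + "0" + "1" + "0"
= "1" + "0" + "1" + "0"
= "1010"


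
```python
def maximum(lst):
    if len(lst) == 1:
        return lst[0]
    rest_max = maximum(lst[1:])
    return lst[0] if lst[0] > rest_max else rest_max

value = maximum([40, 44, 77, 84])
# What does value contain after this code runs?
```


maximum([40, 44, 77, 84])
= compare 40 with maximum([44, 77, 84])
= compare 44 with maximum([77, 84])
= compare 77 with maximum([84])
Base: maximum([84]) = 84
compare 77 with 84: max = 84
compare 44 with 84: max = 84
compare 40 with 84: max = 84
= 84


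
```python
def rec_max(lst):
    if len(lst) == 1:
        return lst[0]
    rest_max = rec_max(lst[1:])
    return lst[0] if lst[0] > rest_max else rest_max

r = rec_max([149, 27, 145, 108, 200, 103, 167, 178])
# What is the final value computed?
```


rec_max([149, 27, 145, 108, 200, 103, 167, 178])
= compare 149 with rec_max([27, 145, 108, 200, 103, 167, 178])
= compare 27 with rec_max([145, 108, 200, 103, 167, 178])
= compare 145 with rec_max([108, 200, 103, 167, 178])
= compare 108 with rec_max([200, 103, 167, 178])
= compare 200 with rec_max([103, 167, 178])
= compare 103 with rec_max([167, 178])
= compare 167 with rec_max([178])
Base: rec_max([178]) = 178
compare 167 with 178: max = 178
compare 103 with 178: max = 178
compare 200 with 178: max = 200
compare 108 with 200: max = 200
compare 145 with 200: max = 200
compare 27 with 200: max = 200
compare 149 with 200: max = 200
= 200


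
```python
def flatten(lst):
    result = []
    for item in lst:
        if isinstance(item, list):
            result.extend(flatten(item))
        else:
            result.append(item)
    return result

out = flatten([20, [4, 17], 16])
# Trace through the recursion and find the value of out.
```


flatten([20, [4, 17], 16])
Processing each element:
  20 is not a list -> append 20
  [4, 17] is a list -> flatten recursively -> [4, 17]
  16 is not a list -> append 16
= [20, 4, 17, 16]


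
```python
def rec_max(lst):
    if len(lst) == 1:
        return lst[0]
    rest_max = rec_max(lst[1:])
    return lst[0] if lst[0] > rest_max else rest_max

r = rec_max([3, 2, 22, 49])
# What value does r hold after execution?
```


rec_max([3, 2, 22, 49])
= compare 3 with rec_max([2, 22, 49])
= compare 2 with rec_max([22, 49])
= compare 22 with rec_max([49])
Base: rec_max([49]) = 49
compare 22 with 49: max = 49
compare 2 with 49: max = 49
compare 3 with 49: max = 49
= 49


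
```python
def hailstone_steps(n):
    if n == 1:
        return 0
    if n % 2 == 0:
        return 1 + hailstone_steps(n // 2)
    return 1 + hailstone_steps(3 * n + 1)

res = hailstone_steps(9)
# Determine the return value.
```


hailstone_steps(9)
9 is odd -> 3*9+1 = 28 -> hailstone_steps(28)
28 is even -> hailstone_steps(14)
14 is even -> hailstone_steps(7)
7 is odd -> 3*7+1 = 22 -> hailstone_steps(22)
22 is even -> hailstone_steps(11)
11 is odd -> 3*11+1 = 34 -> hailstone_steps(34)
34 is even -> hailstone_steps(17)
17 is odd -> 3*17+1 = 52 -> hailstone_steps(52)
52 is even -> hailstone_steps(26)
26 is even -> hailstone_steps(13)
13 is odd -> 3*13+1 = 40 -> hailstone_steps(40)
40 is even -> hailstone_steps(20)
20 is even -> hailstone_steps(10)
10 is even -> hailstone_steps(5)
5 is odd -> 3*5+1 = 16 -> hailstone_steps(16)
16 is even -> hailstone_steps(8)
8 is even -> hailstone_steps(4)
4 is even -> hailstone_steps(2)
2 is even -> hailstone_steps(1)
Reached 1 after 19 steps
= 19
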